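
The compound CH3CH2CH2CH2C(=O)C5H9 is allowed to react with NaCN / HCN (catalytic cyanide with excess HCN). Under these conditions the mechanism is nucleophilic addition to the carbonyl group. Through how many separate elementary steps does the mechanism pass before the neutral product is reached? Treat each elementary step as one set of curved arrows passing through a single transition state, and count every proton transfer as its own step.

Step 1: Nucleophilic addition: CN⁻ adds to the carbonyl carbon, pushing the π(C=O) electron pair onto oxygen and giving a tetrahedral alkoxide.
Step 2: The alkoxide oxygen removes a proton from HCN present in the mixture, giving a cyanohydrin and regenerating CN⁻.
Total: 2 elementary steps.

2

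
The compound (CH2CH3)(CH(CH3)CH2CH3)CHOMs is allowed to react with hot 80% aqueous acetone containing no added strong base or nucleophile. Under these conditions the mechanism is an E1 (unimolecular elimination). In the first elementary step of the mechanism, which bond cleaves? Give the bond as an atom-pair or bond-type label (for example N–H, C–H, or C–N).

C–O

Step 1: Ionisation: the C–O σ-bond cleaves heterolytically; both bonding electrons depart with MsO⁻, leaving a secondary carbocation at the α-carbon.
The bond broken in this step is the C–O bond.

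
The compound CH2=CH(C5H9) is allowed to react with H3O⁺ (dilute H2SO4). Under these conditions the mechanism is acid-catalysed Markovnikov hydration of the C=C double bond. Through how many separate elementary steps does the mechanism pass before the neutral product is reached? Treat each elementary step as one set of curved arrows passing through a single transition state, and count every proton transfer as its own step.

4

Step 1: Protonation of the alkene by H3O⁺: the π bond acts as the nucleophile and picks up H⁺, giving the more stable (Markovnikov) secondary carbocation. H2O is released.
Step 2: A 1,2-hydride shift from the adjacent cyclopentyl carbon moves the positive charge from the secondary centre to an adjacent carbon, generating a more stable tertiary carbocation.
Step 3: Nucleophilic capture of the cation by H2O produces the protonated alcohol (an oxonium ion).
Step 4: Proton transfer from the O–H of the oxonium ion to H2O completes the catalytic cycle and yields the alcohol.
Total: 4 elementary steps.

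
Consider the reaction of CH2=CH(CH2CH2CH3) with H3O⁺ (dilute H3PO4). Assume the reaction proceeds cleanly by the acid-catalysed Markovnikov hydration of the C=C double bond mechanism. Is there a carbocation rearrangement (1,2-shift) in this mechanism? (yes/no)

no

The first-formed carbocation is secondary.
No single 1,2-shift to an adjacent carbon would produce a more-substituted cation than the one already present, so no rearrangement occurs.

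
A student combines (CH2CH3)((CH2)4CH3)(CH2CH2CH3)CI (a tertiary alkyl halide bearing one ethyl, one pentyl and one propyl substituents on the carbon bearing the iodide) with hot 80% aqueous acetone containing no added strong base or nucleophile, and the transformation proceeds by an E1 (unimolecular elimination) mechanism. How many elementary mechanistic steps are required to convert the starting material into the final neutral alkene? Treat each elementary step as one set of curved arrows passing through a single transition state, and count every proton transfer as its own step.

Step 1: The C–I bond breaks with both electrons going to the iodide; I⁻ leaves and a tertiary carbocation remains.
(No 1,2-shift: no single shift to an adjacent carbon would give a more stable cation.)
Step 2: Loss of a β-proton to a water molecule of the solvent: the C–H bonding pair collapses toward the cationic carbon to form the C=C π bond, yielding the alkene.
Total: 2 elementary steps.

2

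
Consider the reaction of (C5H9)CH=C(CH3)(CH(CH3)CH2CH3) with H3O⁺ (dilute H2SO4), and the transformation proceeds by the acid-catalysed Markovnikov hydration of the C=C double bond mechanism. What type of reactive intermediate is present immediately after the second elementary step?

Step 1: Electrophilic addition begins with the π(C=C) electrons forming a bond to the proton of H3O⁺. Following Markovnikov's rule, the resulting cation is tertiary. H2O is released.
Step 2: A lone pair on the oxygen of H2O attacks the carbocation, forming a C–O bond and an oxonium ion (a protonated alcohol).
After step 2 the species present is an oxonium ion.

oxonium ion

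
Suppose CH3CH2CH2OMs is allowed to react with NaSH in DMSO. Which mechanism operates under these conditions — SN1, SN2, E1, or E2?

Conditions: a primary substrate with a strong nucleophile in the polar aprotic solvent DMSO.
These conditions are the textbook signature of the SN2 pathway.
An unhindered substrate with a strong nucleophile in a polar aprotic solvent favours one-step backside displacement.

SN2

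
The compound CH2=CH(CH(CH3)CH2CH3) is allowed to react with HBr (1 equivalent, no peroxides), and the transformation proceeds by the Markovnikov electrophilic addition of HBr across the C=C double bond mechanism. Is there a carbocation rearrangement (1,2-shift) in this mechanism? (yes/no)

yes

The first-formed carbocation is secondary.
The adjacent sec-butyl carbon already bears 2 other carbon substituents and has a hydrogen to migrate; after a 1,2-hydride shift from that carbon the positive charge sits on a tertiary centre.
Tertiary is more stable than secondary, so the shift occurs.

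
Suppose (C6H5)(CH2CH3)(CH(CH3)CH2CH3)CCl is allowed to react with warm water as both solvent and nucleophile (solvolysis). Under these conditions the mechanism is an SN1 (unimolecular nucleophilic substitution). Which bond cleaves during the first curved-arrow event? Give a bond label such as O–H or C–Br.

Step 1: Rate-determining heterolysis of the C–Cl bond gives Cl⁻ and a tertiary carbocation.
The bond broken in this step is the C–Cl bond.

C–Cl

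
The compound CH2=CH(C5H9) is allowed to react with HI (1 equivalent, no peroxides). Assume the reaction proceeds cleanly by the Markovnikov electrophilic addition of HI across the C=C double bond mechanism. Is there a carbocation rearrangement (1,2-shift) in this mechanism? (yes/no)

The first-formed carbocation is secondary.
The adjacent cyclopentyl carbon already bears 2 other carbon substituents and has a hydrogen to migrate; after a 1,2-hydride shift from that carbon the positive charge sits on a tertiary centre.
Tertiary is more stable than secondary, so the shift occurs.

yes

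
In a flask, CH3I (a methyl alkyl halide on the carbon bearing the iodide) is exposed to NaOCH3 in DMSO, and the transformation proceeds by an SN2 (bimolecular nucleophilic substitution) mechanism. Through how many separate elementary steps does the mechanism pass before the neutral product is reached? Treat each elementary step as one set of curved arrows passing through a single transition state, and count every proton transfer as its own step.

Step 1: CH3O⁻ attacks the back face of the α-carbon while I⁻ departs with the C–I bonding pair — a single concerted displacement through a pentacoordinate transition state.
Total: 1 elementary step.

1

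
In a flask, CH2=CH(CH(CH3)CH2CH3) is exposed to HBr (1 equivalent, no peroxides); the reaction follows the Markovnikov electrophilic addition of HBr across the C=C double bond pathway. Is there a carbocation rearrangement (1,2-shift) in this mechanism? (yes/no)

yes

The first-formed carbocation is secondary.
The adjacent sec-butyl carbon already bears 2 other carbon substituents and has a hydrogen to migrate; after a 1,2-hydride shift from that carbon the positive charge sits on a tertiary centre.
Tertiary is more stable than secondary, so the shift occurs.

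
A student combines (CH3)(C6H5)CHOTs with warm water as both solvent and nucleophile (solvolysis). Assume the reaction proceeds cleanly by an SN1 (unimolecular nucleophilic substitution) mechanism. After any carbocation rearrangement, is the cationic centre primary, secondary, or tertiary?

secondary

Step 1: Ionisation: the C–O σ-bond cleaves heterolytically; both bonding electrons depart with TsO⁻, leaving a secondary carbocation at the α-carbon.
No single 1,2-shift to an adjacent carbon would give a more-substituted cation, so no rearrangement occurs.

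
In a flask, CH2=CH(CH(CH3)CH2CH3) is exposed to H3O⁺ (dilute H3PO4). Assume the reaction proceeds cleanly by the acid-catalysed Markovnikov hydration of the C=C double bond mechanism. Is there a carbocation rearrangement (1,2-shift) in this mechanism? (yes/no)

The first-formed carbocation is secondary.
The adjacent sec-butyl carbon already bears 2 other carbon substituents and has a hydrogen to migrate; after a 1,2-hydride shift from that carbon the positive charge sits on a tertiary centre.
Tertiary is more stable than secondary, so the shift occurs.

yes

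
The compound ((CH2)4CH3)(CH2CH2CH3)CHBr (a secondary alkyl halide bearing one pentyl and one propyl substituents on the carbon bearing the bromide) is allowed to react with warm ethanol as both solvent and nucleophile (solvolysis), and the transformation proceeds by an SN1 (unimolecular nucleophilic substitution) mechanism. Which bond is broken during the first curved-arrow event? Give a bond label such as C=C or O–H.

Step 1: Rate-determining heterolysis of the C–Br bond gives Br⁻ and a secondary carbocation.
The bond broken in this step is the C–Br bond.

C–Br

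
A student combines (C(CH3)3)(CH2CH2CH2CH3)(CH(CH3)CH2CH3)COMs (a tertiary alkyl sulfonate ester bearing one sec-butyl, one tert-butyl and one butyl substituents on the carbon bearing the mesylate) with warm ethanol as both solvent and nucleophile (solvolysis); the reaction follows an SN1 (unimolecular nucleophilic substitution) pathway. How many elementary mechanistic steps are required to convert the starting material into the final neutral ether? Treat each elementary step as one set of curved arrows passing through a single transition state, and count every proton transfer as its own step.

3

Step 1: Ionisation: the C–O σ-bond cleaves heterolytically; both bonding electrons depart with MsO⁻, leaving a tertiary carbocation at the α-carbon.
(No 1,2-shift: no single shift to an adjacent carbon would give a more stable cation.)
Step 2: Nucleophilic capture: the oxygen of CH3CH2OH bonds to the cationic carbon, producing an oxonium-ion intermediate.
Step 3: A second solvent molecule removes the proton on oxygen, giving the neutral ether product.
Total: 3 elementary steps.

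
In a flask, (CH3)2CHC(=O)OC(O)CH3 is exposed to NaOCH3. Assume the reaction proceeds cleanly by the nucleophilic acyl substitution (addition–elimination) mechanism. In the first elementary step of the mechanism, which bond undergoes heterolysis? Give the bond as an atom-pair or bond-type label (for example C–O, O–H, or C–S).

Step 1: CH3O⁻ adds to the carbonyl carbon; the C=O π electrons shift onto oxygen and a tetrahedral alkoxide intermediate forms.
The bond broken in this step is the π(C=O) bond.

π(C=O)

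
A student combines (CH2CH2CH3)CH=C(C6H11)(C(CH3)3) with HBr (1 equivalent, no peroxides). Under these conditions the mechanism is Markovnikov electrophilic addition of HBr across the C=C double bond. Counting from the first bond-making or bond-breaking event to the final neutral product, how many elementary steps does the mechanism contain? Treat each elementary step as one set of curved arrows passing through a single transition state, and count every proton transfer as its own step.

2

Step 1: The π electrons of the C=C bond attack a proton of HBr; Markovnikov addition places the new C–H on the less-substituted alkene carbon, so the positive charge ends up on the more-substituted carbon — a tertiary carbocation. The H–Br bond breaks heterolytically, releasing Br⁻.
(No 1,2-shift: no single shift to an adjacent carbon would give a more stable cation.)
Step 2: The Br⁻ anion donates a lone pair to the carbocation, forming the new C–Br σ-bond and giving the neutral alkyl halide.
Total: 2 elementary steps.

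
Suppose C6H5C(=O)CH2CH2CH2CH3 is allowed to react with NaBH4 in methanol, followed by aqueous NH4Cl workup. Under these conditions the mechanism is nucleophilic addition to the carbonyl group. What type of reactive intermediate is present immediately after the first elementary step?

Step 1: Nucleophilic addition: H⁻ (delivered from BH4⁻) adds to the carbonyl carbon, pushing the π(C=O) electron pair onto oxygen and giving a tetrahedral alkoxide.
After step 1 the species present is a tetrahedral alkoxide intermediate.

tetrahedral alkoxide intermediate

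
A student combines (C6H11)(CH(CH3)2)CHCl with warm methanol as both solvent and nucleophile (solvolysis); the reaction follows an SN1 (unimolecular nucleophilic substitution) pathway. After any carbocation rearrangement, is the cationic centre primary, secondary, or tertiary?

Step 1: Unassisted departure of Cl⁻ (taking the C–Cl bonding pair) generates a secondary carbocation.
Step 2: Carbocation rearrangement: a 1,2-hydride shift from the adjacent cyclohexyl carbon converts the initially-formed secondary cation into the more stable tertiary cation.
The cation rearranges from secondary to tertiary via a 1,2-hydride shift from the adjacent cyclohexyl carbon; the tertiary cation is what reacts next.

tertiary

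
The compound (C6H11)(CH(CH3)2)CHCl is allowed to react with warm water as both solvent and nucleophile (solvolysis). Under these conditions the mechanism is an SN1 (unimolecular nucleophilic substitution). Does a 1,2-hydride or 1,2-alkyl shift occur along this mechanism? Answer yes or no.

yes

The first-formed carbocation is secondary.
The adjacent cyclohexyl carbon already bears 2 other carbon substituents and has a hydrogen to migrate; after a 1,2-hydride shift from that carbon the positive charge sits on a tertiary centre.
Tertiary is more stable than secondary, so the shift occurs.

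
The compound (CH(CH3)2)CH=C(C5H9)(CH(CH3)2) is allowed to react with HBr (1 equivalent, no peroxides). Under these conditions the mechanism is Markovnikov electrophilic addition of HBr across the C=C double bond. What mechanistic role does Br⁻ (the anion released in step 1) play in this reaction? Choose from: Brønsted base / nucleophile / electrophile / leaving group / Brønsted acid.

nucleophile

Step 2: Br⁻ captures the cation: a lone pair on Br⁻ fills the empty p orbital, producing the alkyl halide product.
Br⁻ (the anion released in step 1) donates an electron pair to form a new σ-bond to carbon — it is the nucleophile.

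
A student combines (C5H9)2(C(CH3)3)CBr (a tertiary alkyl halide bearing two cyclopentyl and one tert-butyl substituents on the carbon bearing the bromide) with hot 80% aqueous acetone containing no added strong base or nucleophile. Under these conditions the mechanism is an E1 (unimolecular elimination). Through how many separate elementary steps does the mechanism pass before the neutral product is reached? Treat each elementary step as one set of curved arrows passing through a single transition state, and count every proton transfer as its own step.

Step 1: The C–Br bond breaks with both electrons going to the bromide; Br⁻ leaves and a tertiary carbocation remains.
(No 1,2-shift: no single shift to an adjacent carbon would give a more stable cation.)
Step 2: Loss of a β-proton to a water molecule of the solvent: the C–H bonding pair collapses toward the cationic carbon to form the C=C π bond, yielding the alkene.
Total: 2 elementary steps.

2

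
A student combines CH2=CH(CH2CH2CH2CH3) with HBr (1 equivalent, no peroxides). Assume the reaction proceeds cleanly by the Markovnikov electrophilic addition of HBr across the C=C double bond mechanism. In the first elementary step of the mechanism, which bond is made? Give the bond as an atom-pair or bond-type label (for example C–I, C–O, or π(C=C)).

C–H

Step 1: Electrophilic addition begins with the π(C=C) electrons forming a bond to the proton of HBr. Following Markovnikov's rule, the resulting cation is secondary. The H–Br bond breaks heterolytically, releasing Br⁻.
The bond formed in this step is the C–H bond.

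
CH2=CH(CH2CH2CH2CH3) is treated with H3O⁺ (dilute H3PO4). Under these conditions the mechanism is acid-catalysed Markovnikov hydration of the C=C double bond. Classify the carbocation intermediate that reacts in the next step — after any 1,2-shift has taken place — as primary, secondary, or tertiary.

Step 1: The π electrons of the C=C bond attack a proton of H3O⁺; Markovnikov addition places the new C–H on the less-substituted alkene carbon, so the positive charge ends up on the more-substituted carbon — a secondary carbocation. H2O is released.
No single 1,2-shift to an adjacent carbon would give a more-substituted cation, so no rearrangement occurs.

secondary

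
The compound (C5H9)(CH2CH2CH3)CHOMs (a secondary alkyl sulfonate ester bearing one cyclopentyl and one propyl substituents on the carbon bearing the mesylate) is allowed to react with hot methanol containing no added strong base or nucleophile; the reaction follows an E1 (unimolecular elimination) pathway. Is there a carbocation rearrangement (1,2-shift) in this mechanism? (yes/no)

The first-formed carbocation is secondary.
The adjacent cyclopentyl carbon already bears 2 other carbon substituents and has a hydrogen to migrate; after a 1,2-hydride shift from that carbon the positive charge sits on a tertiary centre.
Tertiary is more stable than secondary, so the shift occurs.

yes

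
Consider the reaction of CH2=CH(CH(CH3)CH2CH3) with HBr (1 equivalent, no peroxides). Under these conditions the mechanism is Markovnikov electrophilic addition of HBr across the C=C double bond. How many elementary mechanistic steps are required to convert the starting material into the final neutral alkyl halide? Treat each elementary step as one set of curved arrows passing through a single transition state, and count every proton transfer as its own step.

3

Step 1: Protonation of the alkene by HBr: the π bond acts as the nucleophile and picks up H⁺, giving the more stable (Markovnikov) secondary carbocation. The H–Br bond breaks heterolytically, releasing Br⁻.
Step 2: Carbocation rearrangement: a 1,2-hydride shift from the adjacent sec-butyl carbon converts the initially-formed secondary cation into the more stable tertiary cation.
Step 3: Nucleophilic attack by Br⁻ on the carbocation completes the addition, giving R–Br.
Total: 3 elementary steps.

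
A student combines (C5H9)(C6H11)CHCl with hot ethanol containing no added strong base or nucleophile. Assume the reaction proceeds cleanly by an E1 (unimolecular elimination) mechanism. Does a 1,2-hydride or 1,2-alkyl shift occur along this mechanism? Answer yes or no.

yes

The first-formed carbocation is secondary.
The adjacent cyclopentyl carbon already bears 2 other carbon substituents and has a hydrogen to migrate; after a 1,2-hydride shift from that carbon the positive charge sits on a tertiary centre.
Tertiary is more stable than secondary, so the shift occurs.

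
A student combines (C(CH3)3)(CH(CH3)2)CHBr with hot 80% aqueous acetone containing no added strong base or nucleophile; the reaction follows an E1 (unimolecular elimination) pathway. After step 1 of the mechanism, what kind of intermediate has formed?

Step 1: Ionisation: the C–Br σ-bond cleaves heterolytically; both bonding electrons depart with Br⁻, leaving a secondary carbocation at the α-carbon.
After step 1 the species present is a secondary carbocation.

secondary carbocation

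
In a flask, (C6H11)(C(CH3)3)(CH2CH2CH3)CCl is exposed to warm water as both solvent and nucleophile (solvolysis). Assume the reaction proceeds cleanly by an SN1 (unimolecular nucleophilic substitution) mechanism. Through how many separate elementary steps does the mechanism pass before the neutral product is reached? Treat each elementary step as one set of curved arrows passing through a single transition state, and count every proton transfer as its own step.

Step 1: Ionisation: the C–Cl σ-bond cleaves heterolytically; both bonding electrons depart with Cl⁻, leaving a tertiary carbocation at the α-carbon.
(No 1,2-shift: no single shift to an adjacent carbon would give a more stable cation.)
Step 2: Nucleophilic capture: the oxygen of H2O bonds to the cationic carbon, producing an oxonium-ion intermediate.
Step 3: Proton transfer from the O–H of the oxonium ion to a solvent molecule delivers the neutral alcohol.
Total: 3 elementary steps.

3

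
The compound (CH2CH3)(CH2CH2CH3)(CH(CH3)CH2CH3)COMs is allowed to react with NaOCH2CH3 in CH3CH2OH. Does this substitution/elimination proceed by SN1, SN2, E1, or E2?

E2

Conditions: a strong base with a tertiary substrate bearing a β-hydrogen.
These conditions are the textbook signature of the E2 pathway.
A strong (often hindered) base removes a β-H in concert with loss of the leaving group — bimolecular elimination.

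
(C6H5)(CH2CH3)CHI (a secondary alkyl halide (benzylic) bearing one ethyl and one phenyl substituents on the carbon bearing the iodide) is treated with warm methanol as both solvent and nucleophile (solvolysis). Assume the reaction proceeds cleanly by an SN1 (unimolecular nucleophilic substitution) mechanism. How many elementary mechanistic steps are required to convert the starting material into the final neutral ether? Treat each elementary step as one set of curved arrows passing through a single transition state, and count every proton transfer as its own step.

Step 1: The C–I bond breaks with both electrons going to the iodide; I⁻ leaves and a secondary carbocation remains.
(No 1,2-shift: no single shift to an adjacent carbon would give a more stable cation.)
Step 2: CH3OH donates an oxygen lone pair into the empty p orbital of the cation, giving a protonated ether (an oxonium ion).
Step 3: A second solvent molecule removes the proton on oxygen, giving the neutral ether product.
Total: 3 elementary steps.

3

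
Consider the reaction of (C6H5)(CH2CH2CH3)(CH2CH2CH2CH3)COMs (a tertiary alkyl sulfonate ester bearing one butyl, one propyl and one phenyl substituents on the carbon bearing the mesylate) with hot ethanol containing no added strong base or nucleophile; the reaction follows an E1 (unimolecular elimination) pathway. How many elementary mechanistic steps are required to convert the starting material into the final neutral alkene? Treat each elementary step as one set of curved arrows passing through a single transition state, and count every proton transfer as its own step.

2

Step 1: Unassisted departure of MsO⁻ (taking the C–O bonding pair) generates a tertiary carbocation.
(No 1,2-shift: no single shift to an adjacent carbon would give a more stable cation.)
Step 2: An ethanol molecule (solvent) deprotonates a β-carbon; as the C–H bond breaks, those electrons form the new alkene π bond.
Total: 2 elementary steps.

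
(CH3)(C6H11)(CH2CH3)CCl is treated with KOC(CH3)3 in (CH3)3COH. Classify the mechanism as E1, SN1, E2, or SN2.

E2

Conditions: a strong/bulky base with a tertiary substrate bearing a β-hydrogen.
These conditions are the textbook signature of the E2 pathway.
A strong (often hindered) base removes a β-H in concert with loss of the leaving group — bimolecular elimination.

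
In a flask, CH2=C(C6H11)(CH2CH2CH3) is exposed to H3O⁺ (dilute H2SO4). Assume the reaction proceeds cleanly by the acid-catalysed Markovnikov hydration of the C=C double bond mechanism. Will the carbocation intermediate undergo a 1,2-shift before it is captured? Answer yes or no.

no

The first-formed carbocation is tertiary.
No single 1,2-shift to an adjacent carbon would produce a more-substituted cation than the one already present, so no rearrangement occurs.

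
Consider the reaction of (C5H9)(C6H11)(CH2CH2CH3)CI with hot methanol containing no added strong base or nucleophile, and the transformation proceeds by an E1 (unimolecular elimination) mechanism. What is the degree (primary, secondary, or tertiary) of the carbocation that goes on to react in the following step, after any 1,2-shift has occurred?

Step 1: The C–I bond breaks with both electrons going to the iodide; I⁻ leaves and a tertiary carbocation remains.
No single 1,2-shift to an adjacent carbon would give a more-substituted cation, so no rearrangement occurs.

tertiary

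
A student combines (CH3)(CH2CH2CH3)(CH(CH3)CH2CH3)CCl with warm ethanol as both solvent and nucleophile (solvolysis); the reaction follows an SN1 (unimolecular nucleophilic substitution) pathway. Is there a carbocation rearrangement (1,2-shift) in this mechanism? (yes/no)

no

The first-formed carbocation is tertiary.
No single 1,2-shift to an adjacent carbon would produce a more-substituted cation than the one already present, so no rearrangement occurs.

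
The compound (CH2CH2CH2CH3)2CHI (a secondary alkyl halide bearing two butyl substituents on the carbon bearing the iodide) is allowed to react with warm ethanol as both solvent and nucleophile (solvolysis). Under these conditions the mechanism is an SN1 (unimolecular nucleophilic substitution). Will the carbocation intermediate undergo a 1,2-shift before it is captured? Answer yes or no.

The first-formed carbocation is secondary.
No single 1,2-shift to an adjacent carbon would produce a more-substituted cation than the one already present, so no rearrangement occurs.

no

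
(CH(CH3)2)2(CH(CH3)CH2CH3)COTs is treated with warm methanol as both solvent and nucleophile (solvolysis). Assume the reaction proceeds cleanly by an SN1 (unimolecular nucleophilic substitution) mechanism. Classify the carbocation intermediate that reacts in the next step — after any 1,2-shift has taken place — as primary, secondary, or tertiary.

tertiary

Step 1: Unassisted departure of TsO⁻ (taking the C–O bonding pair) generates a tertiary carbocation.
No single 1,2-shift to an adjacent carbon would give a more-substituted cation, so no rearrangement occurs.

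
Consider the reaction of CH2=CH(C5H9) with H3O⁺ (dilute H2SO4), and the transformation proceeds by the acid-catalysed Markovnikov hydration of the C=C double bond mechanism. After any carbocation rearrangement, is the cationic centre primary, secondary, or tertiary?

tertiary

Step 1: The π electrons of the C=C bond attack a proton of H3O⁺; Markovnikov addition places the new C–H on the less-substituted alkene carbon, so the positive charge ends up on the more-substituted carbon — a secondary carbocation. H2O is released.
Step 2: A 1,2-hydride shift from the adjacent cyclopentyl carbon moves the positive charge from the secondary centre to an adjacent carbon, generating a more stable tertiary carbocation.
The cation rearranges from secondary to tertiary via a 1,2-hydride shift from the adjacent cyclopentyl carbon; the tertiary cation is what reacts next.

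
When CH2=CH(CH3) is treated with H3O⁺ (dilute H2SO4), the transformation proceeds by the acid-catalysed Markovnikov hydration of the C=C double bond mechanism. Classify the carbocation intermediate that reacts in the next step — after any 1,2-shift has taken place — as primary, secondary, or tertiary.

Step 1: Electrophilic addition begins with the π(C=C) electrons forming a bond to the proton of H3O⁺. Following Markovnikov's rule, the resulting cation is secondary. H2O is released.
No single 1,2-shift to an adjacent carbon would give a more-substituted cation, so no rearrangement occurs.

secondary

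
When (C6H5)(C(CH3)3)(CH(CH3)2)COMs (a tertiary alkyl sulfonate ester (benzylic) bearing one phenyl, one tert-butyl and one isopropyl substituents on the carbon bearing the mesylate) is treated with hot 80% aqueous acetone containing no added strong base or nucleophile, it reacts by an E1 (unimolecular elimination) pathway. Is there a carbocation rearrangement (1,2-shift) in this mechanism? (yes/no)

The first-formed carbocation is tertiary.
No single 1,2-shift to an adjacent carbon would produce a more-substituted cation than the one already present, so no rearrangement occurs.

no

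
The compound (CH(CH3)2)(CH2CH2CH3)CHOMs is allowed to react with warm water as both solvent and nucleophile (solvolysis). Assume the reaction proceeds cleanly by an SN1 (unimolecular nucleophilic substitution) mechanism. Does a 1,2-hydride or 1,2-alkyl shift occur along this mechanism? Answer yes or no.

The first-formed carbocation is secondary.
The adjacent isopropyl carbon already bears 2 other carbon substituents and has a hydrogen to migrate; after a 1,2-hydride shift from that carbon the positive charge sits on a tertiary centre.
Tertiary is more stable than secondary, so the shift occurs.

yes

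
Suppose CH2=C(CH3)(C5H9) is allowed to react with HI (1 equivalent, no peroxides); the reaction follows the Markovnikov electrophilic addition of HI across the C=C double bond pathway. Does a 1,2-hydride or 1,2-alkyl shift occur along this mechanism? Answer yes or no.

The first-formed carbocation is tertiary.
No single 1,2-shift to an adjacent carbon would produce a more-substituted cation than the one already present, so no rearrangement occurs.

no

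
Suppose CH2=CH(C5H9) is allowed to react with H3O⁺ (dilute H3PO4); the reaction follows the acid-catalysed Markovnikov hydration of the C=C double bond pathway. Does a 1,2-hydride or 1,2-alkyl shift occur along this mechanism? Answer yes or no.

The first-formed carbocation is secondary.
The adjacent cyclopentyl carbon already bears 2 other carbon substituents and has a hydrogen to migrate; after a 1,2-hydride shift from that carbon the positive charge sits on a tertiary centre.
Tertiary is more stable than secondary, so the shift occurs.

yes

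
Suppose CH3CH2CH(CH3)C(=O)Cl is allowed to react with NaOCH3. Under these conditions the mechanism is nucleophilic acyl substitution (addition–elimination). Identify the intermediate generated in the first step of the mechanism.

tetrahedral intermediate

Step 1: A lone pair on the O of CH3O⁻ attacks the electrophilic acyl carbon; the π(C=O) electrons move onto oxygen, giving a tetrahedral intermediate.
After step 1 the species present is a tetrahedral intermediate.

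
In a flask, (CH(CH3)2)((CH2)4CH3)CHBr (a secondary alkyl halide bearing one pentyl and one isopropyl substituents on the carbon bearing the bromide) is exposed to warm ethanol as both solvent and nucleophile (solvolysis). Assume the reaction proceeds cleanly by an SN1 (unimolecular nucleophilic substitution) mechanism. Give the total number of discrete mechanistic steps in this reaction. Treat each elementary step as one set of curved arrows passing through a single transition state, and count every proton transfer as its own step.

4

Step 1: Ionisation: the C–Br σ-bond cleaves heterolytically; both bonding electrons depart with Br⁻, leaving a secondary carbocation at the α-carbon.
Step 2: A 1,2-hydride shift from the adjacent isopropyl carbon moves the positive charge from the secondary centre to an adjacent carbon, generating a more stable tertiary carbocation.
Step 3: A lone pair on the oxygen of CH3CH2OH attacks the carbocation, forming a new C–O σ-bond and an oxonium ion.
Step 4: Proton transfer from the O–H of the oxonium ion to a solvent molecule delivers the neutral ether.
Total: 4 elementary steps.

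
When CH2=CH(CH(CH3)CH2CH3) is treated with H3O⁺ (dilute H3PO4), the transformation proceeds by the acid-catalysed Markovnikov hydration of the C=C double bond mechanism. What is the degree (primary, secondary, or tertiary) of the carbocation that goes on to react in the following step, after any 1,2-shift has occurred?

Step 1: Electrophilic addition begins with the π(C=C) electrons forming a bond to the proton of H3O⁺. Following Markovnikov's rule, the resulting cation is secondary. H2O is released.
Step 2: A 1,2-hydride shift from the adjacent sec-butyl carbon moves the positive charge from the secondary centre to an adjacent carbon, generating a more stable tertiary carbocation.
The cation rearranges from secondary to tertiary via a 1,2-hydride shift from the adjacent sec-butyl carbon; the tertiary cation is what reacts next.

tertiary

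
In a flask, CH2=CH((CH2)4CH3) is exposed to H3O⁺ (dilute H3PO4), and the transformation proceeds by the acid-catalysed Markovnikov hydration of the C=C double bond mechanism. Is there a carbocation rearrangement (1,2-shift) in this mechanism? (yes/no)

no

The first-formed carbocation is secondary.
No single 1,2-shift to an adjacent carbon would produce a more-substituted cation than the one already present, so no rearrangement occurs.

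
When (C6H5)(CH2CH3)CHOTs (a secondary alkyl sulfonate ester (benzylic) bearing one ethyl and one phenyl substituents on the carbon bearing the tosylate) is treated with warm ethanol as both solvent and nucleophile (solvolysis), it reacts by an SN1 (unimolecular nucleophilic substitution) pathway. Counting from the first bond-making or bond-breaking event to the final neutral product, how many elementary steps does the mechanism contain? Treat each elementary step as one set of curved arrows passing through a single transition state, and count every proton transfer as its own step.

Step 1: The C–O bond breaks with both electrons going to the tosylate; TsO⁻ leaves and a secondary carbocation remains.
(No 1,2-shift: no single shift to an adjacent carbon would give a more stable cation.)
Step 2: A lone pair on the oxygen of CH3CH2OH attacks the carbocation, forming a new C–O σ-bond and an oxonium ion.
Step 3: A second solvent molecule removes the proton on oxygen, giving the neutral ether product.
Total: 3 elementary steps.

3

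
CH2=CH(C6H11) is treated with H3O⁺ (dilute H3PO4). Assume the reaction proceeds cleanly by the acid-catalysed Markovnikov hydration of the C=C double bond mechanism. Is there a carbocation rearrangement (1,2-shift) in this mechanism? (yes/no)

The first-formed carbocation is secondary.
The adjacent cyclohexyl carbon already bears 2 other carbon substituents and has a hydrogen to migrate; after a 1,2-hydride shift from that carbon the positive charge sits on a tertiary centre.
Tertiary is more stable than secondary, so the shift occurs.

yes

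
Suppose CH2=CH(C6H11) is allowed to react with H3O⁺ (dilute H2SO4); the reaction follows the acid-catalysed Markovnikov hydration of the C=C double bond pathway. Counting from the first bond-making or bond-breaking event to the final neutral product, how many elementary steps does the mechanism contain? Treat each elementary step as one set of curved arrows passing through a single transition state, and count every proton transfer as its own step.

4

Step 1: Electrophilic addition begins with the π(C=C) electrons forming a bond to the proton of H3O⁺. Following Markovnikov's rule, the resulting cation is secondary. H2O is released.
Step 2: A 1,2-hydride shift from the adjacent cyclohexyl carbon moves the positive charge from the secondary centre to an adjacent carbon, generating a more stable tertiary carbocation.
Step 3: A lone pair on the oxygen of H2O attacks the carbocation, forming a C–O bond and an oxonium ion (a protonated alcohol).
Step 4: Deprotonation of the oxonium ion by a water molecule delivers the neutral alcohol and regenerates the acid catalyst.
Total: 4 elementary steps.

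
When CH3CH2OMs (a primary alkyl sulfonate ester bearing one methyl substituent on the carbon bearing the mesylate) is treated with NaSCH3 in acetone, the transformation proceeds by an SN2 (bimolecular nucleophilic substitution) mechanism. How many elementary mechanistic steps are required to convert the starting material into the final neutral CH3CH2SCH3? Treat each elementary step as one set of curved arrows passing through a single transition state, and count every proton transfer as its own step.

1

Step 1: The methanethiolate nucleophile donates a lone pair from S to the α-carbon in a backside attack; simultaneously the C–O σ-bond breaks and both of its electrons leave with MsO⁻. One concerted step with inversion of configuration.
Total: 1 elementary step.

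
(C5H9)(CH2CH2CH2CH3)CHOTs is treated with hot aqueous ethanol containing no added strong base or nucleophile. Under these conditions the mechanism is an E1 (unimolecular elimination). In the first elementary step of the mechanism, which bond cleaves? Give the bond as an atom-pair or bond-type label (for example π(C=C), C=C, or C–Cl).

Step 1: Unassisted departure of TsO⁻ (taking the C–O bonding pair) generates a secondary carbocation.
The bond broken in this step is the C–O bond.

C–O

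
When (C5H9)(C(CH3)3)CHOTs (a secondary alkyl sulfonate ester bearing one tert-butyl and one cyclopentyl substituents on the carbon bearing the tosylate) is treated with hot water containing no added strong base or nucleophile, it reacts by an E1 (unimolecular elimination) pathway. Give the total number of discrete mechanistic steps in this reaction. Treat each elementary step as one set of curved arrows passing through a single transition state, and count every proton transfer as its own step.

Step 1: The C–O bond breaks with both electrons going to the tosylate; TsO⁻ leaves and a secondary carbocation remains.
Step 2: A 1,2-hydride shift from the adjacent cyclopentyl carbon moves the positive charge from the secondary centre to an adjacent carbon, generating a more stable tertiary carbocation.
Step 3: A weak base (a water molecule from the solvent) removes a proton from a carbon adjacent to the cationic centre; the electrons of that C–H bond become the new π(C=C) bond, giving the alkene.
Total: 3 elementary steps.

3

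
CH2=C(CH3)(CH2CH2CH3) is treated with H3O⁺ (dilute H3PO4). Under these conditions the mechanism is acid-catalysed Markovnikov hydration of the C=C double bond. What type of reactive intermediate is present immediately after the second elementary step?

Step 1: The π electrons of the C=C bond attack a proton of H3O⁺; Markovnikov addition places the new C–H on the less-substituted alkene carbon, so the positive charge ends up on the more-substituted carbon — a tertiary carbocation. H2O is released.
Step 2: A lone pair on the oxygen of H2O attacks the carbocation, forming a C–O bond and an oxonium ion (a protonated alcohol).
After step 2 the species present is an oxonium ion.

oxonium ion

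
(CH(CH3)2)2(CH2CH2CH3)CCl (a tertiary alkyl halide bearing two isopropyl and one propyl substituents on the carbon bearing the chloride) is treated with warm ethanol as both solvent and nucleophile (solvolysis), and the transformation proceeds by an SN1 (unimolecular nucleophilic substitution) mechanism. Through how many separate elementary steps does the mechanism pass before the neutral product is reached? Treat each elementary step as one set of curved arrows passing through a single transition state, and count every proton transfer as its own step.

3

Step 1: Ionisation: the C–Cl σ-bond cleaves heterolytically; both bonding electrons depart with Cl⁻, leaving a tertiary carbocation at the α-carbon.
(No 1,2-shift: no single shift to an adjacent carbon would give a more stable cation.)
Step 2: Nucleophilic capture: the oxygen of CH3CH2OH bonds to the cationic carbon, producing an oxonium-ion intermediate.
Step 3: A second solvent molecule removes the proton on oxygen, giving the neutral ether product.
Total: 3 elementary steps.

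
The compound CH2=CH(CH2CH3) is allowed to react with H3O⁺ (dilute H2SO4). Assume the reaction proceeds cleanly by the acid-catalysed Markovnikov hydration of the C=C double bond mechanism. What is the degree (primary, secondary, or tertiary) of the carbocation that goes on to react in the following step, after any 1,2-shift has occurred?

secondary

Step 1: The π electrons of the C=C bond attack a proton of H3O⁺; Markovnikov addition places the new C–H on the less-substituted alkene carbon, so the positive charge ends up on the more-substituted carbon — a secondary carbocation. H2O is released.
No single 1,2-shift to an adjacent carbon would give a more-substituted cation, so no rearrangement occurs.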